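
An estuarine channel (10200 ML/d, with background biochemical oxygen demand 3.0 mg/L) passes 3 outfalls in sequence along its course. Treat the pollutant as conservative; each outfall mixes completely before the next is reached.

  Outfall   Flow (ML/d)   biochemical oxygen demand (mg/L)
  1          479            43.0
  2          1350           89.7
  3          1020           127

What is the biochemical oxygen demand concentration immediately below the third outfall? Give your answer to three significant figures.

Below outfall 1: Q → 10680 ML/d, C = (10200·3.000 + 479.0·43.00)/10680 = 4.794 mg/L.
Below outfall 2: Q → 12030 ML/d, C = (10680·4.794 + 1350·89.70)/12030 = 14.32 mg/L.
Below outfall 3: Q → 13050 ML/d, C = (12030·14.32 + 1020·127.0)/13050 = 23.13 mg/L.

23.1 mg/L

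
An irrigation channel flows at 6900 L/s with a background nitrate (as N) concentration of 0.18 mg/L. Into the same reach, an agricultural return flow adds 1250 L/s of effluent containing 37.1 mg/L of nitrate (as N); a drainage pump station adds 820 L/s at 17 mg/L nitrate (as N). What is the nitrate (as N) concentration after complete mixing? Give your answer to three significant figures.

6.86 mg/L

Conservation of mass: C = (6900·0.1800 + 1250·37.10 + 820.0·17.00) / 8970 = 61560/8970 = 6.863 mg/L.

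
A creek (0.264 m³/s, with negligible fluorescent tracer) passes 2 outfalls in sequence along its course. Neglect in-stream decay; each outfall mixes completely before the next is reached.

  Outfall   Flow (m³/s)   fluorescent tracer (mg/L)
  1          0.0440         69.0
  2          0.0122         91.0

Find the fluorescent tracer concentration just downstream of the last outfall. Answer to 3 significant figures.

After outfall 1: Q = 0.2640 + 0.04400 = 0.3080 m³/s; C = (0.2640·0 + 0.04400·69.00)/0.3080 = 9.857 mg/L.
After outfall 2: Q = 0.3080 + 0.01220 = 0.3202 m³/s; C = (0.3080·9.857 + 0.01220·91.00)/0.3202 = 12.95 mg/L.

12.9 mg/L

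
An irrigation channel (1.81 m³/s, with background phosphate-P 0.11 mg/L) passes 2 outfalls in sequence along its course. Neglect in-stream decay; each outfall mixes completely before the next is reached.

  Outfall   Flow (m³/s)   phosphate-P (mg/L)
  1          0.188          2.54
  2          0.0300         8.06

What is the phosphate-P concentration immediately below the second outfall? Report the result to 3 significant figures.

After outfall 1: Q = 1.810 + 0.1880 = 1.998 m³/s; C = (1.810·0.1100 + 0.1880·2.540)/1.998 = 0.3386 mg/L.
After outfall 2: Q = 1.998 + 0.03000 = 2.028 m³/s; C = (1.998·0.3386 + 0.03000·8.060)/2.028 = 0.4529 mg/L.

0.453 mg/L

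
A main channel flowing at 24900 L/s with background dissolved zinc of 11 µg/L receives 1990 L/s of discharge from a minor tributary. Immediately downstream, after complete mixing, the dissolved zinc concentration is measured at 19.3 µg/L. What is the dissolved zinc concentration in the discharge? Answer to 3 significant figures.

Mass balance: 24900·11.00 + 1990·Cₑ = 26890·19.30
→ Cₑ = (26890·19.30 − 24900·11.00) / 1990 = 123.2 µg/L.

123 µg/L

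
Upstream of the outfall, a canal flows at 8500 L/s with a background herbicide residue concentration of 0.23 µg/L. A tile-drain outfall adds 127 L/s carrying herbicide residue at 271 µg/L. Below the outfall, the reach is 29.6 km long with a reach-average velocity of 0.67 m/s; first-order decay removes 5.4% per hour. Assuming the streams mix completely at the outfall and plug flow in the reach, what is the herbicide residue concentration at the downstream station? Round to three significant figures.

2.13 µg/L

Mixed concentration C = ΣQC/ΣQ = (8500·0.2300 + 127.0·271.0) / 8627 = 36370/8627 = 4.216 µg/L.
Travel time t = 29.6·1000 / 0.67 = 44180 s = 12.27 h.
5.4%/h lost → k = −ln(1 − 0.054) = 0.05551 h⁻¹.
Decay over the reach: 4.216·exp(−kt) = 4.216·0.5060 = 2.133 µg/L.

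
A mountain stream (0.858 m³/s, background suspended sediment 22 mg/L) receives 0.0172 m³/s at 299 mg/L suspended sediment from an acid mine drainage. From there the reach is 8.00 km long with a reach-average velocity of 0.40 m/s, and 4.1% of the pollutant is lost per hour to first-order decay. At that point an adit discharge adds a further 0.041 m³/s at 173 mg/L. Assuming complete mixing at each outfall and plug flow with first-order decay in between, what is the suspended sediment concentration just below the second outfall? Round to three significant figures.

28.5 mg/L

Conservation of mass: C = (0.8580·22.00 + 0.01720·299.0) / 0.8752 = 24.02/0.8752 = 27.44 mg/L; combined flow 0.8752 m³/s.
Travel time t = 8.00·1000 / 0.40 = 20000 s = 5.556 h.
4.1%/h lost → k = −ln(1 − 0.041) = 0.04186 h⁻¹.
Decay over the reach: 27.44·exp(−kt) = 27.44·0.7925 = 21.75 mg/L.
At the second outfall, C = (0.8752·21.75 + 0.04100·173.0) / (0.8752 + 0.04100) = 28.52 mg/L.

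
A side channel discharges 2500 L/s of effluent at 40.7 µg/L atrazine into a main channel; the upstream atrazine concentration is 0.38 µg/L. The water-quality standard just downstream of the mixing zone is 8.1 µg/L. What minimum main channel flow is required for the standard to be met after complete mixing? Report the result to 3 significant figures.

10600 L/s

Set C_mix = 8.1: (Q·0.3800 + 2500·40.70) / (Q + 2500) = 8.1
→ Q = 2500·(40.70 − 8.1)/(8.1 − 0.3800) = 10560 L/s.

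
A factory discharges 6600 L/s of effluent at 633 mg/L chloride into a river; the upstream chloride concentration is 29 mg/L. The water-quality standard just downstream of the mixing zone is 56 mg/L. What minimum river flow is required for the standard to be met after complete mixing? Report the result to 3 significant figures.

141000 L/s

Set C_mix = 56: (Q·29.00 + 6600·633.0) / (Q + 6600) = 56
→ Q = 6600·(633.0 − 56)/(56 − 29.00) = 141000 L/s.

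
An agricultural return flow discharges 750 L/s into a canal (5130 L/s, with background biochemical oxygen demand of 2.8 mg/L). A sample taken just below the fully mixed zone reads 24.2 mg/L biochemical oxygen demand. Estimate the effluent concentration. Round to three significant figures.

Mass balance: 5130·2.800 + 750.0·Cₑ = 5880·24.20
→ Cₑ = (5880·24.20 − 5130·2.800) / 750.0 = 170.6 mg/L.

171 mg/L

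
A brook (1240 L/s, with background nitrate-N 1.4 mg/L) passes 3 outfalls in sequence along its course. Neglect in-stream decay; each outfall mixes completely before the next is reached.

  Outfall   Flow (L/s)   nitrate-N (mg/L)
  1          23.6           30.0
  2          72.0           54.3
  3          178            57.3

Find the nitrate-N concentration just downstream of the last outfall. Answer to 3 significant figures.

10.9 mg/L

After outfall 1: Q = 1240 + 23.60 = 1264 L/s; C = (1240·1.400 + 23.60·30.00)/1264 = 1.934 mg/L.
After outfall 2: Q = 1264 + 72.00 = 1336 L/s; C = (1264·1.934 + 72.00·54.30)/1336 = 4.757 mg/L.
After outfall 3: Q = 1336 + 178.0 = 1514 L/s; C = (1336·4.757 + 178.0·57.30)/1514 = 10.94 mg/L.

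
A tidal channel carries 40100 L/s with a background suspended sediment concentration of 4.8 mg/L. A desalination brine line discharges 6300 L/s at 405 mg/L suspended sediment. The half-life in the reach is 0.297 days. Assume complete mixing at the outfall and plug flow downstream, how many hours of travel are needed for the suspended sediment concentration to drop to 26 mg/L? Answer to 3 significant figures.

Conservation of mass: C = (40100·4.800 + 6300·405.0) / 46400 = 2744000/46400 = 59.14 mg/L.
Half-life 0.297 d → k = ln 2 / 0.297 = 2.334 d⁻¹.
59.14·exp(−k·t) = 26 → t = ln(59.14/26)/k = 30420 s = 8.451 h.

8.45 h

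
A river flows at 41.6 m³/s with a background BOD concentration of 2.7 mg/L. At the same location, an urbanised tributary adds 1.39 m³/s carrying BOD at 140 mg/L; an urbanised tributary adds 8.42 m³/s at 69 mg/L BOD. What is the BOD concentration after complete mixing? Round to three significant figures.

Mixed concentration C = ΣQC/ΣQ = (41.60·2.700 + 1.390·140.0 + 8.420·69.00) / 51.41 = 887.9/51.41 = 17.27 mg/L.

17.3 mg/L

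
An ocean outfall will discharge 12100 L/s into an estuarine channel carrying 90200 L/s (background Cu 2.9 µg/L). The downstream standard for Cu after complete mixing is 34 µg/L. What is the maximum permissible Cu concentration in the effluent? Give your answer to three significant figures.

At the limit, (Qr·Cr + Qe·Cₑ)/(Qr + Qe) = 34:
Cₑ = (102300·34 − 90200·2.900) / 12100 = 265.8 µg/L.

266 µg/L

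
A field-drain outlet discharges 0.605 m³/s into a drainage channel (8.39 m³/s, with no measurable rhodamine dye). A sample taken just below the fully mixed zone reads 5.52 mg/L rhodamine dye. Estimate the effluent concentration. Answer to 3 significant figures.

Mass balance: 8.390·0 + 0.6050·Cₑ = 8.995·5.520
→ Cₑ = (8.995·5.520 − 8.390·0) / 0.6050 = 82.07 mg/L.

82.1 mg/L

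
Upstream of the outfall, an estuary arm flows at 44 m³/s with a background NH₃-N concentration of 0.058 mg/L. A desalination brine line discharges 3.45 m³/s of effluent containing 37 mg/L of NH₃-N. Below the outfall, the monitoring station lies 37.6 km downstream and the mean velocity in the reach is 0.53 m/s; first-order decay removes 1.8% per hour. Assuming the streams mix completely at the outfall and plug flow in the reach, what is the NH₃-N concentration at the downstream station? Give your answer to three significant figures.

Mixed concentration C = ΣQC/ΣQ = (44.00·0.05800 + 3.450·37.00) / 47.45 = 130.2/47.45 = 2.744 mg/L.
Travel time t = 37.6·1000 / 0.53 = 70940 s = 19.71 h.
1.8%/h lost → k = −ln(1 − 0.018) = 0.01816 h⁻¹.
After decay, C = 2.744 × e^(−kt) = 2.744 × 0.6991 = 1.918 mg/L.

1.92 mg/L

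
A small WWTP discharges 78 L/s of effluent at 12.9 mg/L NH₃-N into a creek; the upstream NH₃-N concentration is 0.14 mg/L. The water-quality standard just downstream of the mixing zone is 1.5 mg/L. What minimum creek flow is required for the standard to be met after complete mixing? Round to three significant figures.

Set C_mix = 1.5: (Q·0.1400 + 78.00·12.90) / (Q + 78.00) = 1.5
→ Q = 78.00·(12.90 − 1.5)/(1.5 − 0.1400) = 653.8 L/s.

654 L/s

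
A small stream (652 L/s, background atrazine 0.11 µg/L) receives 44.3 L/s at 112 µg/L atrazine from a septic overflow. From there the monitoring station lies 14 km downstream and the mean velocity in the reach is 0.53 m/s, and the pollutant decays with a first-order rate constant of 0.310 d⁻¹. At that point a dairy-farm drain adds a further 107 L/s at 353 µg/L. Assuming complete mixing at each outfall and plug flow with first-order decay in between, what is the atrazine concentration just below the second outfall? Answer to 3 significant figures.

Conservation of mass: C = (652.0·0.1100 + 44.30·112.0) / 696.3 = 5033/696.3 = 7.229 µg/L; combined flow 696.3 L/s.
Travel time t = 14·1000 / 0.53 = 26420 s = 7.338 h.
After decay, C = 7.229 × e^(−kt) = 7.229 × 0.9096 = 6.575 µg/L.
At the second outfall, C = (696.3·6.575 + 107.0·353.0) / (696.3 + 107.0) = 52.72 µg/L.

52.7 µg/L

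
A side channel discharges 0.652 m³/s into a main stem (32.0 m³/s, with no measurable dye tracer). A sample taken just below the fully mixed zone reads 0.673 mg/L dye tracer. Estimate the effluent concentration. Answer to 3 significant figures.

33.7 mg/L

Mass balance: 32.00·0 + 0.6520·Cₑ = 32.65·0.6730
→ Cₑ = (32.65·0.6730 − 32.00·0) / 0.6520 = 33.70 mg/L.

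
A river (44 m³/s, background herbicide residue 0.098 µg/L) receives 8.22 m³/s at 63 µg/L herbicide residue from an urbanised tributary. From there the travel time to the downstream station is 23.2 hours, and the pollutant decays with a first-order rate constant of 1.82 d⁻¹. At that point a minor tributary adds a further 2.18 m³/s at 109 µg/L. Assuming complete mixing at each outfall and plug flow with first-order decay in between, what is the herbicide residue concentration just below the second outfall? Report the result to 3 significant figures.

Conservation of mass: C = (44.00·0.09800 + 8.220·63.00) / 52.22 = 522.2/52.22 = 9.999 µg/L; combined flow 52.22 m³/s.
Applying C = C₀e^(−kt): 9.999 × 0.1722 = 1.722 µg/L.
Second outfall: C = (52.22·1.722 + 2.180·109.0)/54.40 = 6.021 µg/L.

6.02 µg/L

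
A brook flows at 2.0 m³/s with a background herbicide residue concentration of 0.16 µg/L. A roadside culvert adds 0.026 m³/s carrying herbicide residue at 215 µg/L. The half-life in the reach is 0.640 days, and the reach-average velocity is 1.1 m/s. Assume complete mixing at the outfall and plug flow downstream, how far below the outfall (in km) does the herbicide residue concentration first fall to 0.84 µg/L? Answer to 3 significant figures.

After mixing, C = (2.000·0.1600 + 0.02600·215.0) / 2.026 = 5.910/2.026 = 2.917 µg/L.
Half-life 0.640 d → k = ln 2 / 0.640 = 1.083 d⁻¹.
Set 2.917·exp(−k·t) = 0.84 → t = ln(2.917/0.84)/k = 99320 s = 27.59 h.
Distance = v·t = 1.1·99320 = 109200 m = 109.2 km.

109 km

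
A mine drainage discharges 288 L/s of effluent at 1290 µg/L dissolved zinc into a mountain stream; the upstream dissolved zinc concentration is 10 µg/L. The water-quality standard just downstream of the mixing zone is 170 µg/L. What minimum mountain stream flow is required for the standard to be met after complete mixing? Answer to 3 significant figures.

Set C_mix = 170: (Q·10.00 + 288.0·1290) / (Q + 288.0) = 170
→ Q = 288.0·(1290 − 170)/(170 − 10.00) = 2016 L/s.

2020 L/s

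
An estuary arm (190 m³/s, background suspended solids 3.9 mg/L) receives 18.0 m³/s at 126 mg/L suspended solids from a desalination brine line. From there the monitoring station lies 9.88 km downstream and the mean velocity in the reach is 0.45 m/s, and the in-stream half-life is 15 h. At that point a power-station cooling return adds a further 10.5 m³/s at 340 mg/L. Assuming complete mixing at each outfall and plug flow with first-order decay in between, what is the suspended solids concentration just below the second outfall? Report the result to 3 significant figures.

26.7 mg/L

Conservation of mass: C = (190.0·3.900 + 18.00·126.0) / 208.0 = 3009/208.0 = 14.47 mg/L; combined flow 208.0 m³/s.
Travel time t = 9.88·1000 / 0.45 = 21960 s = 6.099 h.
Half-life 15 h → k = ln 2 / 15 = 0.04621 h⁻¹ = 1.109 d⁻¹.
After decay, C = 14.47 × e^(−kt) = 14.47 × 0.7544 = 10.91 mg/L.
At the second outfall, C = (208.0·10.91 + 10.50·340.0) / (208.0 + 10.50) = 26.73 mg/L.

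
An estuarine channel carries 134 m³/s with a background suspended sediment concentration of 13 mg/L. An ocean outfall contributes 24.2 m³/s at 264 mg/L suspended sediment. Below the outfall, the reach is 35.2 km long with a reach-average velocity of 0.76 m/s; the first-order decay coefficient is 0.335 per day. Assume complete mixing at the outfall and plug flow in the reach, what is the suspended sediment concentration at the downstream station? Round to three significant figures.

Flow-weighted average: C = (134.0·13.00 + 24.20·264.0) / 158.2 = 8131/158.2 = 51.40 mg/L.
Travel time t = 35.2·1000 / 0.76 = 46320 s = 12.87 h.
First-order decay: C = 51.40·exp(−k·t) = 51.40·0.8356 = 42.95 mg/L.

42.9 mg/L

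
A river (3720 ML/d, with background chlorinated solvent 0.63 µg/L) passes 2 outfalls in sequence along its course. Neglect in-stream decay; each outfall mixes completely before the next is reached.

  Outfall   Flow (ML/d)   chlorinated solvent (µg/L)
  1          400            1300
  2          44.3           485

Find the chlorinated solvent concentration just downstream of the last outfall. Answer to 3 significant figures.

131 µg/L

After outfall 1: Q = 3720 + 400.0 = 4120 ML/d; C = (3720·0.6300 + 400.0·1300)/4120 = 126.8 µg/L.
After outfall 2: Q = 4120 + 44.30 = 4164 ML/d; C = (4120·126.8 + 44.30·485.0)/4164 = 130.6 µg/L.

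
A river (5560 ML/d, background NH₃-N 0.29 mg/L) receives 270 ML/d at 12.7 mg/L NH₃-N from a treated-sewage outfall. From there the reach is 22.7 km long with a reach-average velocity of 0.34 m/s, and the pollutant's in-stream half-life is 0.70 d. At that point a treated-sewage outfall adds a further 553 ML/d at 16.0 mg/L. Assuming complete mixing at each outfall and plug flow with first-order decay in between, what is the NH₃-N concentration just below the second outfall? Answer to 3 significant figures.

1.75 mg/L

Flow-weighted average: C = (5560·0.2900 + 270.0·12.70) / 5830 = 5041/5830 = 0.8647 mg/L; combined flow 5830 ML/d.
Travel time t = 22.7·1000 / 0.34 = 66760 s = 18.55 h.
Half-life 0.70 d → k = ln 2 / 0.70 = 0.9902 d⁻¹.
First-order decay: C = 0.8647·exp(−k·t) = 0.8647·0.4653 = 0.4023 mg/L.
At the second outfall, C = (5830·0.4023 + 553.0·16.00) / (5830 + 553.0) = 1.754 mg/L.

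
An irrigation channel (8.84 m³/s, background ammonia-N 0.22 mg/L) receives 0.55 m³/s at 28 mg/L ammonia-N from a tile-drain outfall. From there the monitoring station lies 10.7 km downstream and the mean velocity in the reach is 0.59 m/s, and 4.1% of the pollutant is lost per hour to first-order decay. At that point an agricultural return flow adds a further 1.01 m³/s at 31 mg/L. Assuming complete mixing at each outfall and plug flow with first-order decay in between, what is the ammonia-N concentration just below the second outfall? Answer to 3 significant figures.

Flow-weighted average: C = (8.840·0.2200 + 0.5500·28.00) / 9.390 = 17.34/9.390 = 1.847 mg/L; combined flow 9.390 m³/s.
Travel time t = 10.7·1000 / 0.59 = 18140 s = 5.038 h.
4.1%/h lost → k = −ln(1 − 0.041) = 0.04186 h⁻¹.
Decay over the reach: 1.847·exp(−kt) = 1.847·0.8099 = 1.496 mg/L.
At the second outfall, C = (9.390·1.496 + 1.010·31.00) / (9.390 + 1.010) = 4.361 mg/L.

4.36 mg/L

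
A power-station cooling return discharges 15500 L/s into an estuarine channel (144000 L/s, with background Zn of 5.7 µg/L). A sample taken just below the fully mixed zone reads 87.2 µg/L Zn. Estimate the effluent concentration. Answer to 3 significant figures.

Mass balance: 144000·5.700 + 15500·Cₑ = 159500·87.20
→ Cₑ = (159500·87.20 − 144000·5.700) / 15500 = 844.4 µg/L.

844 µg/L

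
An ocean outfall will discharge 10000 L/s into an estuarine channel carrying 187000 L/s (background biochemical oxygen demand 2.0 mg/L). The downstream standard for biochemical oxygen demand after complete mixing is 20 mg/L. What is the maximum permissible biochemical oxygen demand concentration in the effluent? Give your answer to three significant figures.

357 mg/L

At the limit, (Qr·Cr + Qe·Cₑ)/(Qr + Qe) = 20:
Cₑ = (197000·20 − 187000·2.000) / 10000 = 356.6 mg/L.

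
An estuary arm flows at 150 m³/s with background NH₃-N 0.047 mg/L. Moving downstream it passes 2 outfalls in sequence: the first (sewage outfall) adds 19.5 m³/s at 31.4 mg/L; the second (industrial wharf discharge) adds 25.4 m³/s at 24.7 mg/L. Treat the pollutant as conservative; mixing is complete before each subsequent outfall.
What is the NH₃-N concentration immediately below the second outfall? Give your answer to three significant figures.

6.40 mg/L

Below outfall 1: Q → 169.5 m³/s, C = (150.0·0.04700 + 19.50·31.40)/169.5 = 3.654 mg/L.
Below outfall 2: Q → 194.9 m³/s, C = (169.5·3.654 + 25.40·24.70)/194.9 = 6.397 mg/L.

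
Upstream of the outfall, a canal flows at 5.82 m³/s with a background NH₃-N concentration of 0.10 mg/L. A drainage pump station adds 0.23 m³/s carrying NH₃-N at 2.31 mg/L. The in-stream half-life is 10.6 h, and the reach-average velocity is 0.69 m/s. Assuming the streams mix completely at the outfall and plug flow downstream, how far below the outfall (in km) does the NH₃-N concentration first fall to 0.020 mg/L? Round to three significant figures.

84.3 km

After mixing, C = (5.820·0.1000 + 0.2300·2.310) / 6.050 = 1.113/6.050 = 0.1840 mg/L.
Half-life 10.6 h → k = ln 2 / 10.6 = 0.06539 h⁻¹ = 1.569 d⁻¹.
Set 0.1840·exp(−k·t) = 0.020 → t = ln(0.1840/0.020)/k = 122200 s = 33.94 h.
Distance = v·t = 0.69·122200 = 84300 m = 84.30 km.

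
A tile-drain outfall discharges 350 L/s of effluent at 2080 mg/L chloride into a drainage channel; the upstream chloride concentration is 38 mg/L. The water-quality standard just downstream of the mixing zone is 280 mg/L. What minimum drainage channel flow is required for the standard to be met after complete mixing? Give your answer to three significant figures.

2600 L/s

Set C_mix = 280: (Q·38.00 + 350.0·2080) / (Q + 350.0) = 280
→ Q = 350.0·(2080 − 280)/(280 − 38.00) = 2603 L/s.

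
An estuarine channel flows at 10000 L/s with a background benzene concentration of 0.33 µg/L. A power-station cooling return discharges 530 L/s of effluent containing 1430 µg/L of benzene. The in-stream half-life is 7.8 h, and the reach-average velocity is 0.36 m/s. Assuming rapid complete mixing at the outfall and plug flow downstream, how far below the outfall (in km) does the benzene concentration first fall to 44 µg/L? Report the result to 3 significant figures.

Flow-weighted average: C = (10000·0.3300 + 530.0·1430) / 10530 = 761200/10530 = 72.29 µg/L.
Half-life 7.8 h → k = ln 2 / 7.8 = 0.08887 h⁻¹ = 2.133 d⁻¹.
Set 72.29·exp(−k·t) = 44 → t = ln(72.29/44)/k = 20110 s = 5.587 h.
Distance = v·t = 0.36·20110 = 7241 m = 7.241 km.

7.24 km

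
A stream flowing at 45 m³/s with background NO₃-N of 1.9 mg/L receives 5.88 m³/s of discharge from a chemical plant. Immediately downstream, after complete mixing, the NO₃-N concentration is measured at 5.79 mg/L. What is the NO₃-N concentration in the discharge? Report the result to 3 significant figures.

35.6 mg/L

Mass balance: 45.00·1.900 + 5.880·Cₑ = 50.88·5.790
→ Cₑ = (50.88·5.790 − 45.00·1.900) / 5.880 = 35.56 mg/L.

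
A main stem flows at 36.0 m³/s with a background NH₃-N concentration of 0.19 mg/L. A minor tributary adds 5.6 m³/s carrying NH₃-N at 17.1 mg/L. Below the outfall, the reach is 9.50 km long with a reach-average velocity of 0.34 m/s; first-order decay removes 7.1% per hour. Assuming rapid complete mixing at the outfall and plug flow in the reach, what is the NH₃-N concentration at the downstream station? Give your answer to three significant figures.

Mixed concentration C = ΣQC/ΣQ = (36.00·0.1900 + 5.600·17.10) / 41.60 = 102.6/41.60 = 2.466 mg/L.
Travel time t = 9.50·1000 / 0.34 = 27940 s = 7.761 h.
7.1%/h lost → k = −ln(1 − 0.071) = 0.07365 h⁻¹.
First-order decay: C = 2.466·exp(−k·t) = 2.466·0.5646 = 1.393 mg/L.

1.39 mg/L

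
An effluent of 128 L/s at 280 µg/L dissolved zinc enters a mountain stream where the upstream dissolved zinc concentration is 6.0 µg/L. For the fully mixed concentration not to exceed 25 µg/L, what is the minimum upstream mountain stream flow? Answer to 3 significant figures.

Set C_mix = 25: (Q·6.000 + 128.0·280.0) / (Q + 128.0) = 25
→ Q = 128.0·(280.0 − 25)/(25 − 6.000) = 1718 L/s.

1720 L/s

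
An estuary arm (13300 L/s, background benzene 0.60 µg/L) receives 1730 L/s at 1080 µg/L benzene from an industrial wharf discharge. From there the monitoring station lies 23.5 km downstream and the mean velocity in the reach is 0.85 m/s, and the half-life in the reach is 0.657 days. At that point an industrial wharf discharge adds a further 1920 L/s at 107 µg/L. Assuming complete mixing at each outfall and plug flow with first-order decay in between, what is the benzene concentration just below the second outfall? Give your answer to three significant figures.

Mass balance: C = (13300·0.6000 + 1730·1080) / 15030 = 1876000/15030 = 124.8 µg/L; combined flow 15030 L/s.
Travel time t = 23.5·1000 / 0.85 = 27650 s = 7.680 h.
Half-life 0.657 d → k = ln 2 / 0.657 = 1.055 d⁻¹.
Applying C = C₀e^(−kt): 124.8 × 0.7135 = 89.07 µg/L.
Second outfall: C = (15030·89.07 + 1920·107.0)/16950 = 91.10 µg/L.

91.1 µg/L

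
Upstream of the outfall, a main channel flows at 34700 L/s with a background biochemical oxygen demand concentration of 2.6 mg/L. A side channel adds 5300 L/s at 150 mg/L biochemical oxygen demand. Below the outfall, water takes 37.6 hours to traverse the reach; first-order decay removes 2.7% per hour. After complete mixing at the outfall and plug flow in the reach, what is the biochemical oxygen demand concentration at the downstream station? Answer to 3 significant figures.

Mass balance: C = (34700·2.600 + 5300·150.0) / 40000 = 885200/40000 = 22.13 mg/L.
2.7%/h lost → k = −ln(1 − 0.027) = 0.02737 h⁻¹.
Decay over the reach: 22.13·exp(−kt) = 22.13·0.3573 = 7.907 mg/L.

7.91 mg/L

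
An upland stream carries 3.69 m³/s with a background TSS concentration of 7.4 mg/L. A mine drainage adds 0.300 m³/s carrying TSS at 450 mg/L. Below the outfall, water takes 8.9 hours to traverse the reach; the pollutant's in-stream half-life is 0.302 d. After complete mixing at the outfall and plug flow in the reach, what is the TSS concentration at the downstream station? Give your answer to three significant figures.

17.4 mg/L

Mass balance: C = (3.690·7.400 + 0.3000·450.0) / 3.990 = 162.3/3.990 = 40.68 mg/L.
Half-life 0.302 d → k = ln 2 / 0.302 = 2.295 d⁻¹.
First-order decay: C = 40.68·exp(−k·t) = 40.68·0.4269 = 17.37 mg/L.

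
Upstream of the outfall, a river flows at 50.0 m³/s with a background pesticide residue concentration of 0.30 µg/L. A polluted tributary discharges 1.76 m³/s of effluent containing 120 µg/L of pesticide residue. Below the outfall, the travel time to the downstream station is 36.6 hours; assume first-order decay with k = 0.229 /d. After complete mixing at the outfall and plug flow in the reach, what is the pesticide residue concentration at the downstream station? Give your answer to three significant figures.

Mixed concentration C = ΣQC/ΣQ = (50.00·0.3000 + 1.760·120.0) / 51.76 = 226.2/51.76 = 4.370 µg/L.
Applying C = C₀e^(−kt): 4.370 × 0.7052 = 3.082 µg/L.

3.08 µg/L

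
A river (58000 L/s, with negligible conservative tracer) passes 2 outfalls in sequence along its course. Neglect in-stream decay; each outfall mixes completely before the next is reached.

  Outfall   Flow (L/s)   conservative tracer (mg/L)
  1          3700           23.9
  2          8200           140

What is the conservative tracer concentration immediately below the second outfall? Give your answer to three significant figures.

Outfall 1: combined Q = 61700 L/s; C = (58000·0 + 3700·23.90)/61700 = 1.433 mg/L.
Outfall 2: combined Q = 69900 L/s; C = (61700·1.433 + 8200·140.0)/69900 = 17.69 mg/L.

17.7 mg/L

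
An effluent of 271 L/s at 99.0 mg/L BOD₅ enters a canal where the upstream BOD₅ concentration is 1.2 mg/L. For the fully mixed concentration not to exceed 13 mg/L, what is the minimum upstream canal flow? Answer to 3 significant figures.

1980 L/s

Set C_mix = 13: (Q·1.200 + 271.0·99.00) / (Q + 271.0) = 13
→ Q = 271.0·(99.00 − 13)/(13 − 1.200) = 1975 L/s.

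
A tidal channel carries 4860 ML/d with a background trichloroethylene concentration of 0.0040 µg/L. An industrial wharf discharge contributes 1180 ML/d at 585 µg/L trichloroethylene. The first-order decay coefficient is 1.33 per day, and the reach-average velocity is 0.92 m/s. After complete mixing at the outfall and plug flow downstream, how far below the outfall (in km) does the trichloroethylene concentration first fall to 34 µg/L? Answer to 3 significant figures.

72.5 km

Mixed concentration C = ΣQC/ΣQ = (4860·0.004000 + 1180·585.0) / 6040 = 690300/6040 = 114.3 µg/L.
Set 114.3·exp(−k·t) = 34 → t = ln(114.3/34)/k = 78760 s = 21.88 h.
Distance = v·t = 0.92·78760 = 72460 m = 72.46 km.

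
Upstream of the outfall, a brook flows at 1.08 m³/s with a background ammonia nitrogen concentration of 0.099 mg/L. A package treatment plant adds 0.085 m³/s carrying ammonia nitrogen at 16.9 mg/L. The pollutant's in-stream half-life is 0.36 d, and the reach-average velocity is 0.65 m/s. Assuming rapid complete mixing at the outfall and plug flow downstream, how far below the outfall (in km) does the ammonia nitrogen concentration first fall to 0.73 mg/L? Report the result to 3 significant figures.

17.4 km

Mass balance: C = (1.080·0.09900 + 0.08500·16.90) / 1.165 = 1.543/1.165 = 1.325 mg/L.
Half-life 0.36 d → k = ln 2 / 0.36 = 1.925 d⁻¹.
Set 1.325·exp(−k·t) = 0.73 → t = ln(1.325/0.73)/k = 26740 s = 7.429 h.
Distance = v·t = 0.65·26740 = 17380 m = 17.38 km.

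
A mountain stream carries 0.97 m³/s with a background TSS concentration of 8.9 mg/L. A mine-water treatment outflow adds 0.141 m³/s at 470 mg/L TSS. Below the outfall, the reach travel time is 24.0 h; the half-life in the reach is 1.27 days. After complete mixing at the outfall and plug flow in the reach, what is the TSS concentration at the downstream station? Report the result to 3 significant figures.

39.1 mg/L

After mixing, C = (0.9700·8.900 + 0.1410·470.0) / 1.111 = 74.90/1.111 = 67.42 mg/L.
Half-life 1.27 d → k = ln 2 / 1.27 = 0.5458 d⁻¹.
Decay over the reach: 67.42·exp(−kt) = 67.42·0.5794 = 39.06 mg/L.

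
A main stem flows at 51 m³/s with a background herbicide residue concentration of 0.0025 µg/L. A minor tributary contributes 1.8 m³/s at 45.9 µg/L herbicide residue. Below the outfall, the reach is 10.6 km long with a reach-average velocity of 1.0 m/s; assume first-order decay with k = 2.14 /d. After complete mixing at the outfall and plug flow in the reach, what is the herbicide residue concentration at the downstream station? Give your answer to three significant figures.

Mass balance: C = (51.00·0.002500 + 1.800·45.90) / 52.80 = 82.75/52.80 = 1.567 µg/L.
Travel time t = 10.6·1000 / 1.0 = 10600 s = 2.944 h.
Decay over the reach: 1.567·exp(−kt) = 1.567·0.7691 = 1.205 µg/L.

1.21 µg/L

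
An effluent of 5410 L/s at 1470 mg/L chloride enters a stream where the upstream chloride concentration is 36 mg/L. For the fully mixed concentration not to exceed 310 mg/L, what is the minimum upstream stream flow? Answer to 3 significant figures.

22900 L/s

Set C_mix = 310: (Q·36.00 + 5410·1470) / (Q + 5410) = 310
→ Q = 5410·(1470 − 310)/(310 − 36.00) = 22900 L/s.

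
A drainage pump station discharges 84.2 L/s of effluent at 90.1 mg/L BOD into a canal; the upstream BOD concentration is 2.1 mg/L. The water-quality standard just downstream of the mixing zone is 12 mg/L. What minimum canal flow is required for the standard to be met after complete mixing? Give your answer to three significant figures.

Set C_mix = 12: (Q·2.100 + 84.20·90.10) / (Q + 84.20) = 12
→ Q = 84.20·(90.10 − 12)/(12 − 2.100) = 664.2 L/s.

664 L/s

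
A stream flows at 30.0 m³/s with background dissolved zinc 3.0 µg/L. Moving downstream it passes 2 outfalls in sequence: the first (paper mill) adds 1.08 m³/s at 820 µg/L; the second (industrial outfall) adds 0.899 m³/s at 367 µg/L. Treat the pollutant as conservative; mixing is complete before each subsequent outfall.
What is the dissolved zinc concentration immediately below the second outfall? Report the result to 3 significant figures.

Below outfall 1: Q → 31.08 m³/s, C = (30.00·3.000 + 1.080·820.0)/31.08 = 31.39 µg/L.
Below outfall 2: Q → 31.98 m³/s, C = (31.08·31.39 + 0.8990·367.0)/31.98 = 40.82 µg/L.

40.8 µg/L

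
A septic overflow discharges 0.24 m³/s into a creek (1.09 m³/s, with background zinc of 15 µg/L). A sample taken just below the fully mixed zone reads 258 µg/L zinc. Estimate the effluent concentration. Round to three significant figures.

1360 µg/L

Mass balance: 1.090·15.00 + 0.2400·Cₑ = 1.330·258.0
→ Cₑ = (1.330·258.0 − 1.090·15.00) / 0.2400 = 1362 µg/L.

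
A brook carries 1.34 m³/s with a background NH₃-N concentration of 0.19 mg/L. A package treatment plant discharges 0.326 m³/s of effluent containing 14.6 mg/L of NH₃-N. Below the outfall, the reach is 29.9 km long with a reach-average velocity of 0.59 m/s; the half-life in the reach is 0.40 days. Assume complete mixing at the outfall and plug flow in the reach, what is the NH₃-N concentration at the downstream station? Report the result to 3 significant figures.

1.09 mg/L

Mass balance: C = (1.340·0.1900 + 0.3260·14.60) / 1.666 = 5.014/1.666 = 3.010 mg/L.
Travel time t = 29.9·1000 / 0.59 = 50680 s = 14.08 h.
Half-life 0.40 d → k = ln 2 / 0.40 = 1.733 d⁻¹.
Applying C = C₀e^(−kt): 3.010 × 0.3619 = 1.089 mg/L.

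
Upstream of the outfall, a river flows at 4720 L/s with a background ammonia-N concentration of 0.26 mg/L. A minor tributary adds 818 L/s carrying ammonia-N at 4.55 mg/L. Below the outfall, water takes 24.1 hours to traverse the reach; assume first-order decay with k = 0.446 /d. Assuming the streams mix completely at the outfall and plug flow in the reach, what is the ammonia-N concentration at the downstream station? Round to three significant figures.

Mass balance: C = (4720·0.2600 + 818.0·4.550) / 5538 = 4949/5538 = 0.8937 mg/L.
Decay over the reach: 0.8937·exp(−kt) = 0.8937·0.6390 = 0.5710 mg/L.

0.571 mg/L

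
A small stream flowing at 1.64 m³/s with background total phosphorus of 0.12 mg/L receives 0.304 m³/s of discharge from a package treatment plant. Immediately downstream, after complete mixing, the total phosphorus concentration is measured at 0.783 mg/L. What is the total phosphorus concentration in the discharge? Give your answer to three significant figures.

4.36 mg/L

Mass balance: 1.640·0.1200 + 0.3040·Cₑ = 1.944·0.7830
→ Cₑ = (1.944·0.7830 − 1.640·0.1200) / 0.3040 = 4.360 mg/L.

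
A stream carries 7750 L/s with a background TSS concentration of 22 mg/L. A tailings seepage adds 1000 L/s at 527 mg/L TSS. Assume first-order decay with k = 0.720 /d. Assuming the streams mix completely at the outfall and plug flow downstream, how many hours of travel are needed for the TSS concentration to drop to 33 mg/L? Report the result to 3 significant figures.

Mixed concentration C = ΣQC/ΣQ = (7750·22.00 + 1000·527.0) / 8750 = 697500/8750 = 79.71 mg/L.
79.71·exp(−k·t) = 33 → t = ln(79.71/33)/k = 105800 s = 29.40 h.

29.4 h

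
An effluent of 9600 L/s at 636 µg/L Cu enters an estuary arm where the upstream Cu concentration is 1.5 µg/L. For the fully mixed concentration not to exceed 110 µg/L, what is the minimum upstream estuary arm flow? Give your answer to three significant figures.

46500 L/s

Set C_mix = 110: (Q·1.500 + 9600·636.0) / (Q + 9600) = 110
→ Q = 9600·(636.0 − 110)/(110 − 1.500) = 46540 L/s.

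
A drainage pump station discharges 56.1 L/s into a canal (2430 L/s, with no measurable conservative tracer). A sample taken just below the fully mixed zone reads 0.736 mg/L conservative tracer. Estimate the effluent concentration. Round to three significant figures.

Mass balance: 2430·0 + 56.10·Cₑ = 2486·0.7360
→ Cₑ = (2486·0.7360 − 2430·0) / 56.10 = 32.62 mg/L.

32.6 mg/L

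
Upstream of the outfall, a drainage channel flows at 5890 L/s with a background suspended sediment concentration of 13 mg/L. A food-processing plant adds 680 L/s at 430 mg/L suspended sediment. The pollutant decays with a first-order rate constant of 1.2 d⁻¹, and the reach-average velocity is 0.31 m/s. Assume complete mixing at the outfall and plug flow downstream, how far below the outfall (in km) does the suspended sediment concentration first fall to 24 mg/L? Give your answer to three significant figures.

19.0 km

Mixed concentration C = ΣQC/ΣQ = (5890·13.00 + 680.0·430.0) / 6570 = 369000/6570 = 56.16 mg/L.
Set 56.16·exp(−k·t) = 24 → t = ln(56.16/24)/k = 61210 s = 17.00 h.
Distance = v·t = 0.31·61210 = 18980 m = 18.98 km.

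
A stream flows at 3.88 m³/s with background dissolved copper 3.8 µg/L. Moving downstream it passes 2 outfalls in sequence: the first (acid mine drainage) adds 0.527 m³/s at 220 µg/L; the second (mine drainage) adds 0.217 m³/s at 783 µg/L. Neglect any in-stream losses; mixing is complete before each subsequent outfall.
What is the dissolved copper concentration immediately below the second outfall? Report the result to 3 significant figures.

After outfall 1: Q = 3.880 + 0.5270 = 4.407 m³/s; C = (3.880·3.800 + 0.5270·220.0)/4.407 = 29.65 µg/L.
After outfall 2: Q = 4.407 + 0.2170 = 4.624 m³/s; C = (4.407·29.65 + 0.2170·783.0)/4.624 = 65.01 µg/L.

65.0 µg/L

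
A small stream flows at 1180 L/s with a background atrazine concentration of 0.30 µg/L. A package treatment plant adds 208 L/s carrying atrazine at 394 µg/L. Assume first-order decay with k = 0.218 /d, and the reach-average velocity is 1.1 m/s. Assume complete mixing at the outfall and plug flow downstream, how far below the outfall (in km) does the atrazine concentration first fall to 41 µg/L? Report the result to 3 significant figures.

After mixing, C = (1180·0.3000 + 208.0·394.0) / 1388 = 82310/1388 = 59.30 µg/L.
Set 59.30·exp(−k·t) = 41 → t = ln(59.30/41)/k = 146200 s = 40.62 h.
Distance = v·t = 1.1·146200 = 160900 m = 160.9 km.

161 km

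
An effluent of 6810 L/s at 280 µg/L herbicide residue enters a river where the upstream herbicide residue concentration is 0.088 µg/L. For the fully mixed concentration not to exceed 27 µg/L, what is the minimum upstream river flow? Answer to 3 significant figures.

Set C_mix = 27: (Q·0.08800 + 6810·280.0) / (Q + 6810) = 27
→ Q = 6810·(280.0 − 27)/(27 − 0.08800) = 64020 L/s.

64000 L/s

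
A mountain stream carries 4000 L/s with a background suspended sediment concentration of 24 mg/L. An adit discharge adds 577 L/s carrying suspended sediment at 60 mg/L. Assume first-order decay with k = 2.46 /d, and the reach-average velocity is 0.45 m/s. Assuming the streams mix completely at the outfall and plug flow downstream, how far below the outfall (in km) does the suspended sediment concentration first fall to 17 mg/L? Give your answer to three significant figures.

After mixing, C = (4000·24.00 + 577.0·60.00) / 4577 = 130600/4577 = 28.54 mg/L.
Set 28.54·exp(−k·t) = 17 → t = ln(28.54/17)/k = 18190 s = 5.054 h.
Distance = v·t = 0.45·18190 = 8187 m = 8.187 km.

8.19 km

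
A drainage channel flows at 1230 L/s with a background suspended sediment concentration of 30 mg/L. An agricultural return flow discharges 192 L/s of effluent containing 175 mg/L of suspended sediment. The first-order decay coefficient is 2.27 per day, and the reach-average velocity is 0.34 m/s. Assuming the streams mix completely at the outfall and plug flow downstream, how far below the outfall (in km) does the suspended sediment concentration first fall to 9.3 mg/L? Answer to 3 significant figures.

21.7 km

Mass balance: C = (1230·30.00 + 192.0·175.0) / 1422 = 70500/1422 = 49.58 mg/L.
Set 49.58·exp(−k·t) = 9.3 → t = ln(49.58/9.3)/k = 63700 s = 17.69 h.
Distance = v·t = 0.34·63700 = 21660 m = 21.66 km.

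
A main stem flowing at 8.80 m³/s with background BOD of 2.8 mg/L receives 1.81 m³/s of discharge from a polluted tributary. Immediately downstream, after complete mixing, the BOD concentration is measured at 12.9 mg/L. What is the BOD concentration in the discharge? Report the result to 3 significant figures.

Mass balance: 8.800·2.800 + 1.810·Cₑ = 10.61·12.90
→ Cₑ = (10.61·12.90 − 8.800·2.800) / 1.810 = 62.00 mg/L.

62.0 mg/L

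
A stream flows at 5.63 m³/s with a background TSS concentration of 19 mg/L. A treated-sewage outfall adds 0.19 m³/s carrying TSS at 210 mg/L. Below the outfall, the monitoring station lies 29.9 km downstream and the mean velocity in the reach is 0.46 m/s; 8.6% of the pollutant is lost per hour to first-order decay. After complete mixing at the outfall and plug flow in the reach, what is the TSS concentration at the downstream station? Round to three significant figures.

4.98 mg/L

Flow-weighted average: C = (5.630·19.00 + 0.1900·210.0) / 5.820 = 146.9/5.820 = 25.24 mg/L.
Travel time t = 29.9·1000 / 0.46 = 65000 s = 18.06 h.
8.6%/h lost → k = −ln(1 − 0.086) = 0.08992 h⁻¹.
Applying C = C₀e^(−kt): 25.24 × 0.1972 = 4.976 mg/L.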